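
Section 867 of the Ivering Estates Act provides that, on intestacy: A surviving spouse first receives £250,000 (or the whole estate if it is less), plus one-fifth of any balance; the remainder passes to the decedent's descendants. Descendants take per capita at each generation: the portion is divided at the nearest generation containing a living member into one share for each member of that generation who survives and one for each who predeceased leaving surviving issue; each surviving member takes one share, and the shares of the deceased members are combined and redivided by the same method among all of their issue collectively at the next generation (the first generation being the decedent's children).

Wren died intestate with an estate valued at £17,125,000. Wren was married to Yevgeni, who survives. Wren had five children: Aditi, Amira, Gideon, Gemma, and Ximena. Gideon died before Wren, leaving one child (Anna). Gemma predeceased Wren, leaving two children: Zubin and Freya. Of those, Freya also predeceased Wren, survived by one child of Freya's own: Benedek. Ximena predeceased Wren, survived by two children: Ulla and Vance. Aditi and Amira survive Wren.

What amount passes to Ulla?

Yevgeni first takes £250,000, leaving a balance of £16,875,000. Yevgeni then takes one-fifth of the balance (£3,375,000), for a total of £3,625,000. The remaining £13,500,000 passes to the descendants.
The descendants' portion (£13,500,000) is divided at the children's generation into 5 shares of £2,700,000. Aditi and Amira each take £2,700,000. The 3 shares of the deceased (Gideon, Gemma, and Ximena) are combined into a pool of £8,100,000.
That pool (£8,100,000) is divided at the grandchildren's generation into 5 shares of £1,620,000. Anna, Zubin, Ulla, and Vance each take £1,620,000. The remaining share for the deceased Freya (£1,620,000) is carried to the next generation.
That pool (£1,620,000) passes entirely to Benedek, the sole taker at the great-grandchildren's generation.

Ulla receives £1,620,000.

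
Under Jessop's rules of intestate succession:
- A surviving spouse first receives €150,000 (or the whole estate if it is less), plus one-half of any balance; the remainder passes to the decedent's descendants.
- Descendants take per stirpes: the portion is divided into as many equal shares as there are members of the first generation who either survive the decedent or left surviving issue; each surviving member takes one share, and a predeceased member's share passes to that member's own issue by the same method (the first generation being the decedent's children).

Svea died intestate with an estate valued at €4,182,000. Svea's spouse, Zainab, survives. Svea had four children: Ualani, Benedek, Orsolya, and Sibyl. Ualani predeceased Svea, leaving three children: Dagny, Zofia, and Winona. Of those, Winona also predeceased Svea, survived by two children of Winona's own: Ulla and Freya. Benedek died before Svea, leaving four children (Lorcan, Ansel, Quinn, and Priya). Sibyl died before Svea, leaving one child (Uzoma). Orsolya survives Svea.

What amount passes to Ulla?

Zainab first takes €150,000, leaving a balance of €4,032,000. Zainab then takes one-half of the balance (€2,016,000), for a total of €2,166,000. The remaining €2,016,000 passes to the descendants.
The descendants' portion (€2,016,000) is divided into 4 shares of €504,000: Orsolya takes €504,000; Ualani's €504,000 share passes to Ualani's issue; Benedek's €504,000 share passes to Benedek's issue; Sibyl's €504,000 share passes to Sibyl's issue.
Ualani's share (€504,000) is divided into 3 shares of €168,000: Dagny and Zofia each take €168,000; Winona's €168,000 share passes to Winona's issue.
Winona's share (€168,000) is divided into 2 shares of €84,000: Ulla and Freya each take €84,000.
Benedek's share (€504,000) is divided into 4 shares of €126,000: Lorcan, Ansel, Quinn, and Priya each take €126,000.
Sibyl's share (€504,000) passes entirely to Uzoma.

Ulla receives €84,000.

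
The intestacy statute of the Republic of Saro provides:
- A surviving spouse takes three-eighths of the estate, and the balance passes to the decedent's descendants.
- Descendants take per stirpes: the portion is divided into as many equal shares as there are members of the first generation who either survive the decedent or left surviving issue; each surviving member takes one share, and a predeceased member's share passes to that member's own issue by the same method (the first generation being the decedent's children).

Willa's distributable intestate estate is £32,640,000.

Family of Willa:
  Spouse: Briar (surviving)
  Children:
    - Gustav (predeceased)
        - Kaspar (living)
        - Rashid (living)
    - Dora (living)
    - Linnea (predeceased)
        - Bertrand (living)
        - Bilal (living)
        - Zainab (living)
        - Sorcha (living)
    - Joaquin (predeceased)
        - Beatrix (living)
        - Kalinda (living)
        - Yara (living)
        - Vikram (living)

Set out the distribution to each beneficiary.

Briar: £12,240,000; Kaspar: £2,550,000; Rashid: £2,550,000; Dora: £5,100,000; Bertrand: £1,275,000; Bilal: £1,275,000; Zainab: £1,275,000; Sorcha: £1,275,000; Beatrix: £1,275,000; Kalinda: £1,275,000; Yara: £1,275,000; Vikram: £1,275,000

Briar takes three-eighths of £32,640,000 = £12,240,000. The remaining £20,400,000 passes to the descendants.
The descendants' portion (£20,400,000) is divided into 4 shares of £5,100,000: Dora takes £5,100,000; Gustav's £5,100,000 share passes to Gustav's issue; Linnea's £5,100,000 share passes to Linnea's issue; Joaquin's £5,100,000 share passes to Joaquin's issue.
Gustav's share (£5,100,000) is divided into 2 shares of £2,550,000: Kaspar and Rashid each take £2,550,000.
Linnea's share (£5,100,000) is divided into 4 shares of £1,275,000: Bertrand, Bilal, Zainab, and Sorcha each take £1,275,000.
Joaquin's share (£5,100,000) is divided into 4 shares of £1,275,000: Beatrix, Kalinda, Yara, and Vikram each take £1,275,000.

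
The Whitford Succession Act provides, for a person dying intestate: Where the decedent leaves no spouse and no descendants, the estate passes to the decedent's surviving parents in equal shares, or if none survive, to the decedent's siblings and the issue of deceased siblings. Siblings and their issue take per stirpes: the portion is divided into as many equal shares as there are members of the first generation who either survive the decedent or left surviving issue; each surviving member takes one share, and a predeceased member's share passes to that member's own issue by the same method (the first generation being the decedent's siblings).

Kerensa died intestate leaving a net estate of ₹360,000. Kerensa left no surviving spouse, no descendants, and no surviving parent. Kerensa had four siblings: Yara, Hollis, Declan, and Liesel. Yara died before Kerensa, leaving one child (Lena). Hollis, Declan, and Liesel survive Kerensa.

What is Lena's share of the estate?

The entire ₹360,000 passes to the siblings and their issue.
That amount (₹360,000) is divided into 4 shares of ₹90,000: Hollis, Declan, and Liesel each take ₹90,000; Yara's ₹90,000 share passes to Yara's issue.
Yara's share (₹90,000) passes entirely to Lena.

Lena receives ₹90,000.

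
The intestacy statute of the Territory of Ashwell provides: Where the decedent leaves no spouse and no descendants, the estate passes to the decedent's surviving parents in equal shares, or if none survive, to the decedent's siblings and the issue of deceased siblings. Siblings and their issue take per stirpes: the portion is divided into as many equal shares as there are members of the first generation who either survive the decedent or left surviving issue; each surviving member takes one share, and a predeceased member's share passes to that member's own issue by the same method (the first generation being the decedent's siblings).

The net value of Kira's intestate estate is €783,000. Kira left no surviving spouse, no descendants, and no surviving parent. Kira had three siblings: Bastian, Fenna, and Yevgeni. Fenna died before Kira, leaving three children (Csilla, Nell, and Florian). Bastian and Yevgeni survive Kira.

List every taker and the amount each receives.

Bastian: €261,000; Csilla: €87,000; Nell: €87,000; Florian: €87,000; Yevgeni: €261,000

The entire €783,000 passes to the siblings and their issue.
That amount (€783,000) is divided into 3 shares of €261,000: Bastian and Yevgeni each take €261,000; Fenna's €261,000 share passes to Fenna's issue.
Fenna's share (€261,000) is divided into 3 shares of €87,000: Csilla, Nell, and Florian each take €87,000.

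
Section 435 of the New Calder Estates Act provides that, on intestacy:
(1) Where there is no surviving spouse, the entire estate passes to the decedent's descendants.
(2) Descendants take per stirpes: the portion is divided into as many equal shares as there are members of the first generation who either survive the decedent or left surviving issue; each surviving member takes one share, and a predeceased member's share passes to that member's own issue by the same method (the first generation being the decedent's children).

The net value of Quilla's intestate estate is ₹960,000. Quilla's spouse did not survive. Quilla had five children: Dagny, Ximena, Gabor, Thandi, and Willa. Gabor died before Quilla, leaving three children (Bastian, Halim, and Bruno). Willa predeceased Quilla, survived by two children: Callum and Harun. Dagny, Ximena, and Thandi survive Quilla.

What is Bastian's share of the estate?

The entire ₹960,000 passes to the descendants.
That amount (₹960,000) is divided into 5 shares of ₹192,000: Dagny, Ximena, and Thandi each take ₹192,000; Gabor's ₹192,000 share passes to Gabor's issue; Willa's ₹192,000 share passes to Willa's issue.
Gabor's share (₹192,000) is divided into 3 shares of ₹64,000: Bastian, Halim, and Bruno each take ₹64,000.
Willa's share (₹192,000) is divided into 2 shares of ₹96,000: Callum and Harun each take ₹96,000.

Bastian receives ₹64,000.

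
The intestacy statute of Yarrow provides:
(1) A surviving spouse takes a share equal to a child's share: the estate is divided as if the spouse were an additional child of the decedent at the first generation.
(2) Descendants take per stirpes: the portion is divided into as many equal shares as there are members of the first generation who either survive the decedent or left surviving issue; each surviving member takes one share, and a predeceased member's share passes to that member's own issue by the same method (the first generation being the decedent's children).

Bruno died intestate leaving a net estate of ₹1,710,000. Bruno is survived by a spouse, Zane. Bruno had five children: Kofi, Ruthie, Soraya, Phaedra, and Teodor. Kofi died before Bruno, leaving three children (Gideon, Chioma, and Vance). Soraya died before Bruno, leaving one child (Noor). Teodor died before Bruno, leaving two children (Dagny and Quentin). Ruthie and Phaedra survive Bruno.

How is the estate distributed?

The spouse counts as an additional share at the children's level, so there are 6 primary shares of ₹285,000. Zane takes one such share (₹285,000).
The children's combined portion (₹1,425,000) is divided into 5 shares of ₹285,000: Ruthie and Phaedra each take ₹285,000; Kofi's ₹285,000 share passes to Kofi's issue; Soraya's ₹285,000 share passes to Soraya's issue; Teodor's ₹285,000 share passes to Teodor's issue.
Kofi's share (₹285,000) is divided into 3 shares of ₹95,000: Gideon, Chioma, and Vance each take ₹95,000.
Soraya's share (₹285,000) passes entirely to Noor.
Teodor's share (₹285,000) is divided into 2 shares of ₹142,500: Dagny and Quentin each take ₹142,500.

Zane: ₹285,000; Gideon: ₹95,000; Chioma: ₹95,000; Vance: ₹95,000; Ruthie: ₹285,000; Noor: ₹285,000; Phaedra: ₹285,000; Dagny: ₹142,500; Quentin: ₹142,500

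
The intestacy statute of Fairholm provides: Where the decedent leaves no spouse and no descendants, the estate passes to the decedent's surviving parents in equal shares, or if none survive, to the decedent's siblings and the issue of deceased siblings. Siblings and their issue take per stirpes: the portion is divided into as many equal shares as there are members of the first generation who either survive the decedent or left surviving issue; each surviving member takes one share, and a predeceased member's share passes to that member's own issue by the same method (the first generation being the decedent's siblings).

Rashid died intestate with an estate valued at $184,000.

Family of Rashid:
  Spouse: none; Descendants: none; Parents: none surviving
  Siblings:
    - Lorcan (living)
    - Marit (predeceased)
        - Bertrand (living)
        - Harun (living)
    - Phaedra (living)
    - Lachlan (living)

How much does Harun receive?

Harun receives $23,000.

The entire $184,000 passes to the siblings and their issue.
That amount ($184,000) is divided into 4 shares of $46,000: Lorcan, Phaedra, and Lachlan each take $46,000; Marit's $46,000 share passes to Marit's issue.
Marit's share ($46,000) is divided into 2 shares of $23,000: Bertrand and Harun each take $23,000.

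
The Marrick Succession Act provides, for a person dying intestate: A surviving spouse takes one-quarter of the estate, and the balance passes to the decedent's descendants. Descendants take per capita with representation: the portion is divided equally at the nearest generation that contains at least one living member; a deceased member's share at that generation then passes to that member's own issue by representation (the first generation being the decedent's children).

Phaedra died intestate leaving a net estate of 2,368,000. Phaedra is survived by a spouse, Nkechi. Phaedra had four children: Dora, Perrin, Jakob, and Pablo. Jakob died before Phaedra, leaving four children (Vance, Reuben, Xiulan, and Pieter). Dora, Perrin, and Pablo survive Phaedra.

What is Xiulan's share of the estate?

Xiulan receives 111,000.

Nkechi takes one-quarter of 2,368,000 = 592,000. The remaining 1,776,000 passes to the descendants.
The descendants' portion (1,776,000) is divided into 4 shares of 444,000: Dora, Perrin, and Pablo each take 444,000; Jakob's 444,000 share passes to Jakob's issue.
Jakob's share (444,000) is divided into 4 shares of 111,000: Vance, Reuben, Xiulan, and Pieter each take 111,000.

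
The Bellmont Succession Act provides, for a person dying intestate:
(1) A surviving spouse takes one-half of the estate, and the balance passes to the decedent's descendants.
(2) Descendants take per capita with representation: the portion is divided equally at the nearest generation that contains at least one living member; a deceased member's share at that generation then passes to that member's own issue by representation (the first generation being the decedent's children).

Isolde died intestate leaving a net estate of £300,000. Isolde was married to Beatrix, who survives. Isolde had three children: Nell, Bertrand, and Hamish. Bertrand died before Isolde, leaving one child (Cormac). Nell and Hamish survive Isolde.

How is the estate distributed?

Beatrix takes one-half of £300,000 = £150,000. The remaining £150,000 passes to the descendants.
The descendants' portion (£150,000) is divided into 3 shares of £50,000: Nell and Hamish each take £50,000; Bertrand's £50,000 share passes to Bertrand's issue.
Bertrand's share (£50,000) passes entirely to Cormac.

Beatrix: £150,000; Nell: £50,000; Cormac: £50,000; Hamish: £50,000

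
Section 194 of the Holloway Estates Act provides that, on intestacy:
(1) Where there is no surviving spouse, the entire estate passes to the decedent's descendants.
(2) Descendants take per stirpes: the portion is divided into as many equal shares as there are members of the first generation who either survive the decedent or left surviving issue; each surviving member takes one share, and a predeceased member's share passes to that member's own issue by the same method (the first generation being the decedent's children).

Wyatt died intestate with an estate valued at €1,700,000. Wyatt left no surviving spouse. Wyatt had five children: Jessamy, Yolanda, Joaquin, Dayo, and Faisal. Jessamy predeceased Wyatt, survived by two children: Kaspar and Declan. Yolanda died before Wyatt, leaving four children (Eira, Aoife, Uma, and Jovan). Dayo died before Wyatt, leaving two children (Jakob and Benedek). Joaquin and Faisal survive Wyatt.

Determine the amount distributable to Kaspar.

The entire €1,700,000 passes to the descendants.
That amount (€1,700,000) is divided into 5 shares of €340,000: Joaquin and Faisal each take €340,000; Jessamy's €340,000 share passes to Jessamy's issue; Yolanda's €340,000 share passes to Yolanda's issue; Dayo's €340,000 share passes to Dayo's issue.
Jessamy's share (€340,000) is divided into 2 shares of €170,000: Kaspar and Declan each take €170,000.
Yolanda's share (€340,000) is divided into 4 shares of €85,000: Eira, Aoife, Uma, and Jovan each take €85,000.
Dayo's share (€340,000) is divided into 2 shares of €170,000: Jakob and Benedek each take €170,000.

Kaspar receives €170,000.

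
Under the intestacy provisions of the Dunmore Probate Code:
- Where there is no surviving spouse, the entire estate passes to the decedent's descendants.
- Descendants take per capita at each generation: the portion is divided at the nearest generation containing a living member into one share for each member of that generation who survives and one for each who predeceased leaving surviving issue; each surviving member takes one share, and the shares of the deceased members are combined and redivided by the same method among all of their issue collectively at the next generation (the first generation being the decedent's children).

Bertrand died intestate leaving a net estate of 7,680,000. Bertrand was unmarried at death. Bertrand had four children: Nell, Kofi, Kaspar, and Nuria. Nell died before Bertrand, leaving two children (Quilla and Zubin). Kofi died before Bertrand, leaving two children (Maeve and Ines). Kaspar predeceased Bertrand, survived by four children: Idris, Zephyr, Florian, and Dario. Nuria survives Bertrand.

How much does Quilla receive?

The entire 7,680,000 passes to the descendants.
That amount (7,680,000) is divided at the children's generation into 4 shares of 1,920,000. Nuria takes 1,920,000. The 3 shares of the deceased (Nell, Kofi, and Kaspar) are combined into a pool of 5,760,000.
That pool (5,760,000) is divided at the grandchildren's generation equally among Quilla, Zubin, Maeve, Ines, Idris, Zephyr, Florian, and Dario: 720,000 each.

Quilla receives 720,000.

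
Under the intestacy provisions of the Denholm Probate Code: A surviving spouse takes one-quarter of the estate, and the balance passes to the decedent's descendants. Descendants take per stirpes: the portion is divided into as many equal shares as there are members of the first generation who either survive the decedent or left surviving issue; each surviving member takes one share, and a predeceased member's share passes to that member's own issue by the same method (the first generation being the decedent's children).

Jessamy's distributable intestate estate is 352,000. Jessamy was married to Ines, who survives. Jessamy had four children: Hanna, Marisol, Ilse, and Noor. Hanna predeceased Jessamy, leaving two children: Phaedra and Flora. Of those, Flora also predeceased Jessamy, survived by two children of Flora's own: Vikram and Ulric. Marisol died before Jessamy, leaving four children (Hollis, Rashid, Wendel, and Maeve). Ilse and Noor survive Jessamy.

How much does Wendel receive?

Ines takes one-quarter of 352,000 = 88,000. The remaining 264,000 passes to the descendants.
The descendants' portion (264,000) is divided into 4 shares of 66,000: Ilse and Noor each take 66,000; Hanna's 66,000 share passes to Hanna's issue; Marisol's 66,000 share passes to Marisol's issue.
Hanna's share (66,000) is divided into 2 shares of 33,000: Phaedra takes 33,000; Flora's 33,000 share passes to Flora's issue.
Flora's share (33,000) is divided into 2 shares of 16,500: Vikram and Ulric each take 16,500.
Marisol's share (66,000) is divided into 4 shares of 16,500: Hollis, Rashid, Wendel, and Maeve each take 16,500.

Wendel receives 16,500.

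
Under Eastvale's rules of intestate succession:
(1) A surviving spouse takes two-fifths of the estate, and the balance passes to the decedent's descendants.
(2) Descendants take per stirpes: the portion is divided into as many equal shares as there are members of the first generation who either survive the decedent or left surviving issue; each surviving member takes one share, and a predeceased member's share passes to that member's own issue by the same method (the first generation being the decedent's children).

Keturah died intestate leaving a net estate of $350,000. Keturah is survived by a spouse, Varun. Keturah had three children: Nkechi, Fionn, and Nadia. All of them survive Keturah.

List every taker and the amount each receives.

Varun takes two-fifths of $350,000 = $140,000. The remaining $210,000 passes to the descendants.
The descendants' portion ($210,000) is divided into 3 shares of $70,000: Nkechi, Fionn, and Nadia each take $70,000.

Varun: $140,000; Nkechi: $70,000; Fionn: $70,000; Nadia: $70,000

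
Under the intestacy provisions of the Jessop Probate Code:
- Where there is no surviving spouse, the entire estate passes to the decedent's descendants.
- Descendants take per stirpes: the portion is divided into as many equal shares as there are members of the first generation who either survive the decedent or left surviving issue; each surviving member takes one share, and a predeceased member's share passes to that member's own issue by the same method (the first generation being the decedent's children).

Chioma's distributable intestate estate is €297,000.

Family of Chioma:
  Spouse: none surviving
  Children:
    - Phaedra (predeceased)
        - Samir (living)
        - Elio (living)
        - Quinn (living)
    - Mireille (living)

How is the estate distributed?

Samir: €49,500; Elio: €49,500; Quinn: €49,500; Mireille: €148,500

The entire €297,000 passes to the descendants.
That amount (€297,000) is divided into 2 shares of €148,500: Mireille takes €148,500; Phaedra's €148,500 share passes to Phaedra's issue.
Phaedra's share (€148,500) is divided into 3 shares of €49,500: Samir, Elio, and Quinn each take €49,500.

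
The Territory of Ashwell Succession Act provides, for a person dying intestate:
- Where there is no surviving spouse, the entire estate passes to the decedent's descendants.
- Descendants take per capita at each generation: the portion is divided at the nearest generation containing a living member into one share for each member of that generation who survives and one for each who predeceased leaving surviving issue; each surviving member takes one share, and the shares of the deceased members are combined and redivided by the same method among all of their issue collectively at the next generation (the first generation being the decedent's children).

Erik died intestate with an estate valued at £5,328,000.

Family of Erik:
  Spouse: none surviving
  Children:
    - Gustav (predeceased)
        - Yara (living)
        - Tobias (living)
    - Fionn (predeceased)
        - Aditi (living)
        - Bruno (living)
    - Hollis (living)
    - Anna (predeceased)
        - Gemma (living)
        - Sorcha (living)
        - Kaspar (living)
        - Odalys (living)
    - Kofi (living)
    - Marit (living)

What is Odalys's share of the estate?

The entire £5,328,000 passes to the descendants.
That amount (£5,328,000) is divided at the children's generation into 6 shares of £888,000. Hollis, Kofi, and Marit each take £888,000. The 3 shares of the deceased (Gustav, Fionn, and Anna) are combined into a pool of £2,664,000.
That pool (£2,664,000) is divided at the grandchildren's generation equally among Yara, Tobias, Aditi, Bruno, Gemma, Sorcha, Kaspar, and Odalys: £333,000 each.

Odalys receives £333,000.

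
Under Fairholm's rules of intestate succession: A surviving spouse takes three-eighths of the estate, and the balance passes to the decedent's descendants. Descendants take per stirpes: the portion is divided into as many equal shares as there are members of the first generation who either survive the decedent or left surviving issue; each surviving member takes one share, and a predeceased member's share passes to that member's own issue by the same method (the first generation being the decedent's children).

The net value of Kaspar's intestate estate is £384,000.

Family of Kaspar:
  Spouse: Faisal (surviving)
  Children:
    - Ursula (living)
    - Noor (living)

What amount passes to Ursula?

Ursula receives £120,000.

Faisal takes three-eighths of £384,000 = £144,000. The remaining £240,000 passes to the descendants.
The descendants' portion (£240,000) is divided into 2 shares of £120,000: Ursula and Noor each take £120,000.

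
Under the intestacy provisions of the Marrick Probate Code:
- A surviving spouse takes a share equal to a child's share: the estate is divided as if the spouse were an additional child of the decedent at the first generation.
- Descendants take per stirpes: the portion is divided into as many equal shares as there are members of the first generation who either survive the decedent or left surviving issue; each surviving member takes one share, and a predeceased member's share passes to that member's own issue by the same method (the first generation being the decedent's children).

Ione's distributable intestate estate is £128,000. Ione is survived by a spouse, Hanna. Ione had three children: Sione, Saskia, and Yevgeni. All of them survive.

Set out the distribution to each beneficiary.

Hanna: £32,000; Sione: £32,000; Saskia: £32,000; Yevgeni: £32,000

The spouse counts as an additional share at the children's level, so there are 4 primary shares of £32,000. Hanna takes one such share (£32,000).
The children's combined portion (£96,000) is divided into 3 shares of £32,000: Sione, Saskia, and Yevgeni each take £32,000.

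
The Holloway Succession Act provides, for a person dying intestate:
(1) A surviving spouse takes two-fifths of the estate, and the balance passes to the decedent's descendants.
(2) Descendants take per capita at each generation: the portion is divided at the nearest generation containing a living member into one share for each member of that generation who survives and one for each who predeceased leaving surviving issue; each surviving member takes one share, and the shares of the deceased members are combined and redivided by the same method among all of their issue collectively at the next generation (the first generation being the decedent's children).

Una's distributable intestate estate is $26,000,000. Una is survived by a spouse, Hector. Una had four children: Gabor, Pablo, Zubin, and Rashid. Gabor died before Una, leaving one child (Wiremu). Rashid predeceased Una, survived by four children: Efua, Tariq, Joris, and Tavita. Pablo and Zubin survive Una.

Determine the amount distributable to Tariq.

Tariq receives $1,560,000.

Hector takes two-fifths of $26,000,000 = $10,400,000. The remaining $15,600,000 passes to the descendants.
The descendants' portion ($15,600,000) is divided at the children's generation into 4 shares of $3,900,000. Pablo and Zubin each take $3,900,000. The 2 shares of the deceased (Gabor and Rashid) are combined into a pool of $7,800,000.
That pool ($7,800,000) is divided at the grandchildren's generation equally among Wiremu, Efua, Tariq, Joris, and Tavita: $1,560,000 each.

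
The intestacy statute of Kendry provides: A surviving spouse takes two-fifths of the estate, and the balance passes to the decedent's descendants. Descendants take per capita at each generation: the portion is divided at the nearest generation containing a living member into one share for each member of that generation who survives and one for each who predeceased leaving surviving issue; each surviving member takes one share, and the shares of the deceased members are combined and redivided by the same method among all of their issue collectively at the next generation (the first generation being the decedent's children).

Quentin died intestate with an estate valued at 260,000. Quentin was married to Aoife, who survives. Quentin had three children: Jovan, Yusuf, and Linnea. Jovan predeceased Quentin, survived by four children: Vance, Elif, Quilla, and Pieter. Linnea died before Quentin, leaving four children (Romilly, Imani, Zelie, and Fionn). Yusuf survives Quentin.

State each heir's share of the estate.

Aoife takes two-fifths of 260,000 = 104,000. The remaining 156,000 passes to the descendants.
The descendants' portion (156,000) is divided at the children's generation into 3 shares of 52,000. Yusuf takes 52,000. The 2 shares of the deceased (Jovan and Linnea) are combined into a pool of 104,000.
That pool (104,000) is divided at the grandchildren's generation equally among Vance, Elif, Quilla, Pieter, Romilly, Imani, Zelie, and Fionn: 13,000 each.

Aoife: 104,000; Vance: 13,000; Elif: 13,000; Quilla: 13,000; Pieter: 13,000; Yusuf: 52,000; Romilly: 13,000; Imani: 13,000; Zelie: 13,000; Fionn: 13,000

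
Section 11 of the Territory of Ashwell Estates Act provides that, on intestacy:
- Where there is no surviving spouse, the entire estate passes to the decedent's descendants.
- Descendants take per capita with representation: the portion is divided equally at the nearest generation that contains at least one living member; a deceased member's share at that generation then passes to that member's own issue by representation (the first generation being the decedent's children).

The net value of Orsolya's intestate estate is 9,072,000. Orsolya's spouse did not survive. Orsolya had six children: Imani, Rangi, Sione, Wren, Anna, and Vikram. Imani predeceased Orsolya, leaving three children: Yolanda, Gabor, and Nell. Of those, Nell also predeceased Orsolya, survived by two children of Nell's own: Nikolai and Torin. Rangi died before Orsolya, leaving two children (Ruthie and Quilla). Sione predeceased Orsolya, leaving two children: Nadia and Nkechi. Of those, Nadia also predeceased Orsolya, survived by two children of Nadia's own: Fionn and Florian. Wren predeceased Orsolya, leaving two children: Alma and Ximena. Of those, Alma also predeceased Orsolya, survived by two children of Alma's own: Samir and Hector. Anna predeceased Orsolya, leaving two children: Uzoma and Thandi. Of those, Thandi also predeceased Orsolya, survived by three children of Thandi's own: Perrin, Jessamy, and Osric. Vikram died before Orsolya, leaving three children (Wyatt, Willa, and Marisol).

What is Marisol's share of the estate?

The entire 9,072,000 passes to the descendants.
No child survives, so the initial division is made at the grandchildren's generation.
That amount (9,072,000) is divided into 14 shares of 648,000: Yolanda, Gabor, Ruthie, Quilla, Nkechi, Ximena, Uzoma, Wyatt, Willa, and Marisol each take 648,000; Nell's 648,000 share passes to Nell's issue; Nadia's 648,000 share passes to Nadia's issue; Alma's 648,000 share passes to Alma's issue; Thandi's 648,000 share passes to Thandi's issue.
Nell's share (648,000) is divided into 2 shares of 324,000: Nikolai and Torin each take 324,000.
Nadia's share (648,000) is divided into 2 shares of 324,000: Fionn and Florian each take 324,000.
Alma's share (648,000) is divided into 2 shares of 324,000: Samir and Hector each take 324,000.
Thandi's share (648,000) is divided into 3 shares of 216,000: Perrin, Jessamy, and Osric each take 216,000.

Marisol receives 648,000.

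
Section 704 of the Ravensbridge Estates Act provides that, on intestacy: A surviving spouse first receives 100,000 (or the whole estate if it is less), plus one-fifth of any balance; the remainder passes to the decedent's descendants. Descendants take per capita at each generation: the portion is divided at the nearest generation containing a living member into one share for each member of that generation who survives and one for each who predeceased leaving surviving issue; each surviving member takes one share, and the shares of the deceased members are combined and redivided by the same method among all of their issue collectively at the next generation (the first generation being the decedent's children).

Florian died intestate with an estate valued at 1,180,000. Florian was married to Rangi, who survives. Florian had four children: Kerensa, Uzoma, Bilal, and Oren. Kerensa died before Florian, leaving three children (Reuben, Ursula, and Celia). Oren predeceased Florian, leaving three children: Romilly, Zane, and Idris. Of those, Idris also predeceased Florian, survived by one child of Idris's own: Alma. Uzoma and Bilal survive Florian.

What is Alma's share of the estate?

Rangi first takes 100,000, leaving a balance of 1,080,000. Rangi then takes one-fifth of the balance (216,000), for a total of 316,000. The remaining 864,000 passes to the descendants.
The descendants' portion (864,000) is divided at the children's generation into 4 shares of 216,000. Uzoma and Bilal each take 216,000. The 2 shares of the deceased (Kerensa and Oren) are combined into a pool of 432,000.
That pool (432,000) is divided at the grandchildren's generation into 6 shares of 72,000. Reuben, Ursula, Celia, Romilly, and Zane each take 72,000. The remaining share for the deceased Idris (72,000) is carried to the next generation.
That pool (72,000) passes entirely to Alma, the sole taker at the great-grandchildren's generation.

Alma receives 72,000.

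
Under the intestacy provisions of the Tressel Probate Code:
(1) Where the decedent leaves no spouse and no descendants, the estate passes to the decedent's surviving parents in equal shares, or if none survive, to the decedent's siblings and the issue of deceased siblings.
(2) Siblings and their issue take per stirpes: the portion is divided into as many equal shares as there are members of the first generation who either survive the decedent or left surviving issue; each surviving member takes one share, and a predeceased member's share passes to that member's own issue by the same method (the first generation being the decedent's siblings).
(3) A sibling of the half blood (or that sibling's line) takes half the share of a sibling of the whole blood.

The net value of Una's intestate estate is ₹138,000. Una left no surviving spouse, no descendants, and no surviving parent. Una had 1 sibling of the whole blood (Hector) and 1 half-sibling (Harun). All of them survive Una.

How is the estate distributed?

The entire ₹138,000 passes to the siblings and their issue.
Counting each half-blood sibling's line as half a unit, there are 3/2 units in ₹138,000, so one unit is ₹92,000. Whole-blood lines (Hector) take ₹92,000 each; half-blood lines (Harun) take ₹46,000 each.

Hector: ₹92,000; Harun: ₹46,000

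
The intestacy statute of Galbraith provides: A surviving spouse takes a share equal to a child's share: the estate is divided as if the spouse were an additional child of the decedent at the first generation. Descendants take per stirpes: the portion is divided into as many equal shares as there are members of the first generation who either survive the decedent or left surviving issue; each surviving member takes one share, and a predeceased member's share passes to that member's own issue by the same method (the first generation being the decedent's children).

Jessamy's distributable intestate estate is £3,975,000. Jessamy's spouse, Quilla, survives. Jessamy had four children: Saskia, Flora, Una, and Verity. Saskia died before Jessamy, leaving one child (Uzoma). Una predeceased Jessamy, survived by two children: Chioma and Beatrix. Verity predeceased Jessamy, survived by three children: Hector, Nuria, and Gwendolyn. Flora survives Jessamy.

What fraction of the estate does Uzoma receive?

The spouse counts as an additional share at the children's level, so there are 5 primary shares of £795,000. Quilla takes one such share (£795,000).
The children's combined portion (£3,180,000) is divided into 4 shares of £795,000: Flora takes £795,000; Saskia's £795,000 share passes to Saskia's issue; Una's £795,000 share passes to Una's issue; Verity's £795,000 share passes to Verity's issue.
Saskia's share (£795,000) passes entirely to Uzoma.
Una's share (£795,000) is divided into 2 shares of £397,500: Chioma and Beatrix each take £397,500.
Verity's share (£795,000) is divided into 3 shares of £265,000: Hector, Nuria, and Gwendolyn each take £265,000.

Uzoma receives 1/5 of the estate.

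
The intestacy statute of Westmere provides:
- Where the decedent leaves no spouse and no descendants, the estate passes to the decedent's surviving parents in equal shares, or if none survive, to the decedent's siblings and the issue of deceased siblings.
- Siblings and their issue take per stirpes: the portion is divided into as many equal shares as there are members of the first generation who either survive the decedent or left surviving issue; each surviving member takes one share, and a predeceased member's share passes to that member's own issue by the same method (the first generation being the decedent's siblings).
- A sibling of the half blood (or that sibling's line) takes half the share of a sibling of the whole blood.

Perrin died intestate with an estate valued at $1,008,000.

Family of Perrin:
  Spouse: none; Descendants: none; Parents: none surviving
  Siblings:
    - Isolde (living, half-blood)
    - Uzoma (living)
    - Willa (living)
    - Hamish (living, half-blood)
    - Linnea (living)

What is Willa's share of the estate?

The entire $1,008,000 passes to the siblings and their issue.
Counting each half-blood sibling's line as half a unit, there are 4 units in $1,008,000, so one unit is $252,000. Whole-blood lines (Uzoma, Willa, and Linnea) take $252,000 each; half-blood lines (Isolde and Hamish) take $126,000 each.

Willa receives $252,000.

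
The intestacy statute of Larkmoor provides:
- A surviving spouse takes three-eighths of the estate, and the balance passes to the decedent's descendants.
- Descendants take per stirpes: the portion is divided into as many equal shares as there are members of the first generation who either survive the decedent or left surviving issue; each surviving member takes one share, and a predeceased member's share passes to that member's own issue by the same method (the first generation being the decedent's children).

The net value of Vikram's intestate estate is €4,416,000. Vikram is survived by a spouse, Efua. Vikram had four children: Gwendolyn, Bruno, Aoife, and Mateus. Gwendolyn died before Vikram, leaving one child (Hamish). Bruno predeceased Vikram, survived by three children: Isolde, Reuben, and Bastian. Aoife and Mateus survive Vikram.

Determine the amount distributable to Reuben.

Reuben receives €230,000.

Efua takes three-eighths of €4,416,000 = €1,656,000. The remaining €2,760,000 passes to the descendants.
The descendants' portion (€2,760,000) is divided into 4 shares of €690,000: Aoife and Mateus each take €690,000; Gwendolyn's €690,000 share passes to Gwendolyn's issue; Bruno's €690,000 share passes to Bruno's issue.
Gwendolyn's share (€690,000) passes entirely to Hamish.
Bruno's share (€690,000) is divided into 3 shares of €230,000: Isolde, Reuben, and Bastian each take €230,000.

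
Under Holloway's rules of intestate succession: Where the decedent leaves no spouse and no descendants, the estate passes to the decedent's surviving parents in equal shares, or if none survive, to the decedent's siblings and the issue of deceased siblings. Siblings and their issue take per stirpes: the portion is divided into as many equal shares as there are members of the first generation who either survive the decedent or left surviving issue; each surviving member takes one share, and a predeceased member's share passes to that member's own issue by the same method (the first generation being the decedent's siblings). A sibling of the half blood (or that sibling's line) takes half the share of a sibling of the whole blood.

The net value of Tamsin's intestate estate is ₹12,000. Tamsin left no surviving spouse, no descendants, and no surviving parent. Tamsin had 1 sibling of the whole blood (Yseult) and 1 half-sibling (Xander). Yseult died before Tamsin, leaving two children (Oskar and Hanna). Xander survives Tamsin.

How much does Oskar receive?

Oskar receives ₹4,000.

The entire ₹12,000 passes to the siblings and their issue.
Counting each half-blood sibling's line as half a unit, there are 3/2 units in ₹12,000, so one unit is ₹8,000. Whole-blood lines (Yseult) take ₹8,000 each; half-blood lines (Xander) take ₹4,000 each.
Yseult's share (₹8,000) is divided into 2 shares of ₹4,000: Oskar and Hanna each take ₹4,000.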